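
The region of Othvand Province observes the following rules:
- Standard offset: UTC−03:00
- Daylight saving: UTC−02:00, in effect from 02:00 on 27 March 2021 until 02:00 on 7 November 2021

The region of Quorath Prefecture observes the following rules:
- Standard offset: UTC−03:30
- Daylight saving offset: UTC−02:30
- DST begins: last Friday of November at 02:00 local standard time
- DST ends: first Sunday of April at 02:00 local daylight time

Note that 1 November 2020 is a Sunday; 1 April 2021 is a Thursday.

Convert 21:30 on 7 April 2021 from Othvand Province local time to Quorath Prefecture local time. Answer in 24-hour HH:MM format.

7 April 2021 falls between 27 March and 7 November, so daylight saving is in effect and Othvand Province is at UTC−02:00.
21:30 Othvand Province + 2h = 23:30 UTC.
1 November 2020 is a Sunday, so Fridays fall on 6, 13, 20, 27; the last is November 27.
1 April 2021 is a Thursday, so the first Sunday is April 4.
At the standard offset (UTC−03:30), 23:30 UTC − 3h30m = 20:00 Quorath Prefecture standard time.
The standard-time date in Quorath Prefecture, 7 April 2021, is outside the daylight-saving period (27 November 2020 – 4 April 2021), so Quorath Prefecture is on standard time, UTC−03:30.
23:30 UTC − 3h30m = 20:00 Quorath Prefecture.

20:00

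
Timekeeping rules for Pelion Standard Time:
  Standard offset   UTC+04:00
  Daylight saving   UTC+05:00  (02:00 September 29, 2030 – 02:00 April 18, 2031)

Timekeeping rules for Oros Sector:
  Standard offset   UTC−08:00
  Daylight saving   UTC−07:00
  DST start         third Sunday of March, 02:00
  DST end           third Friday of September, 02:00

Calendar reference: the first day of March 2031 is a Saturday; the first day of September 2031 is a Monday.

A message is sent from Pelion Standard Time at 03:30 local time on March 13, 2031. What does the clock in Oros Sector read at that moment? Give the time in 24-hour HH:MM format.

14:30

March 13, 2031 falls between 29 September 2030 and 18 April 2031, so daylight saving is in effect and Pelion Standard Time is at UTC+05:00.
03:30 Pelion Standard Time − 5h = 22:30 UTC (rolling into the previous day, 12 March 2031).
1 March 2031 is a Saturday, so the first Sunday is March 2 and the third is March 16.
1 September 2031 is a Monday, so the first Friday is September 5 and the third is September 19.
At the standard offset (UTC−08:00), 22:30 UTC − 8h = 14:30 Oros Sector standard time.
Daylight saving runs 16 March – 19 September; the standard-time date in Oros Sector, March 12, 2031, is outside that window, so Oros Sector is on standard time at UTC−08:00.
22:30 UTC − 8h = 14:30 Oros Sector.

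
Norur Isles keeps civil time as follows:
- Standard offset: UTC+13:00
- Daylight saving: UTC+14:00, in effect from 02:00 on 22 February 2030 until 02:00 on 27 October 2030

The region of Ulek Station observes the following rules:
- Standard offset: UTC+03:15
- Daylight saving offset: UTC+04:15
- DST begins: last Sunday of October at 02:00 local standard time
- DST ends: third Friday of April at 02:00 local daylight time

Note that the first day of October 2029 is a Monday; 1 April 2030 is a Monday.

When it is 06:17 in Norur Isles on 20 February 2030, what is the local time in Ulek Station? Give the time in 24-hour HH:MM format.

20 February 2030 is outside the daylight-saving period (22 February – 27 October), so Norur Isles is on standard time, UTC+13:00.
06:17 Norur Isles − 13h = 17:17 UTC (rolling into the previous day, 19 February 2030).
1 October 2029 is a Monday, so Sundays fall on 7, 14, 21, 28; the last is October 28.
1 April 2030 is a Monday, so the first Friday is April 5 and the third is April 19.
At the standard offset (UTC+03:15), 17:17 UTC + 3h15m = 20:32 Ulek Station standard time.
Daylight saving runs 28 October 2029 – 19 April 2030; the standard-time date in Ulek Station, 19 February 2030, is inside that window, so Ulek Station is at UTC+04:15.
17:17 UTC + 4h15m = 21:32 Ulek Station.

21:32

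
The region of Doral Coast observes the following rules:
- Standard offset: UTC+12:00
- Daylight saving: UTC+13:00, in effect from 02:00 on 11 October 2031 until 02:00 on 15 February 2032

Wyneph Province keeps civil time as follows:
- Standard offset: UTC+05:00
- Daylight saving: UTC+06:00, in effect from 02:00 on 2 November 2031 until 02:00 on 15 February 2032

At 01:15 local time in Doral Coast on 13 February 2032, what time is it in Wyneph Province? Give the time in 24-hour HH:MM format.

Daylight saving runs 11 October 2031 – 15 February 2032; 13 February 2032 is inside that window, so Doral Coast is at UTC+13:00.
01:15 Doral Coast − 13h = 12:15 UTC (rolling into the previous day, 12 February 2032).
At the standard offset (UTC+05:00), 12:15 UTC + 5h = 17:15 Wyneph Province standard time.
Daylight saving runs 2 November 2031 – 15 February 2032; the standard-time date in Wyneph Province, 12 February 2032, is inside that window, so Wyneph Province is at UTC+06:00.
12:15 UTC + 6h = 18:15 Wyneph Province.

18:15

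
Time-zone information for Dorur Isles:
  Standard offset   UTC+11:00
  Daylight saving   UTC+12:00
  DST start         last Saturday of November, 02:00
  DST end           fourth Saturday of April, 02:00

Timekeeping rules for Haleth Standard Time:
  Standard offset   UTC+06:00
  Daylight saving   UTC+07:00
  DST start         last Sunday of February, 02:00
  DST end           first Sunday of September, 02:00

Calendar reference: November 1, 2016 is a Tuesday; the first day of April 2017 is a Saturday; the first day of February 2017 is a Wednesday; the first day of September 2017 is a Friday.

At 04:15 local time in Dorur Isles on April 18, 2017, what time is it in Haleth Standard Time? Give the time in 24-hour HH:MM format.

23:15

1 November 2016 is a Tuesday, so Saturdays fall on 5, 12, 19, 26; the last is November 26.
1 April 2017 is a Saturday, so the first Saturday is April 1 and the fourth is April 22.
April 18, 2017 lies within the daylight-saving period (26 November 2016 – 22 April 2017), so Dorur Isles is on daylight time, UTC+12:00.
04:15 Dorur Isles − 12h = 16:15 UTC (rolling into the previous day, 17 April 2017).
1 February 2017 is a Wednesday, so Sundays fall on 5, 12, 19, 26; the last is February 26.
1 September 2017 is a Friday, so the first Sunday is September 3.
At the standard offset (UTC+06:00), 16:15 UTC + 6h = 22:15 Haleth Standard Time standard time.
The standard-time date in Haleth Standard Time, April 17, 2017, lies within the daylight-saving period (26 February – 3 September), so Haleth Standard Time is on daylight time, UTC+07:00.
16:15 UTC + 7h = 23:15 Haleth Standard Time.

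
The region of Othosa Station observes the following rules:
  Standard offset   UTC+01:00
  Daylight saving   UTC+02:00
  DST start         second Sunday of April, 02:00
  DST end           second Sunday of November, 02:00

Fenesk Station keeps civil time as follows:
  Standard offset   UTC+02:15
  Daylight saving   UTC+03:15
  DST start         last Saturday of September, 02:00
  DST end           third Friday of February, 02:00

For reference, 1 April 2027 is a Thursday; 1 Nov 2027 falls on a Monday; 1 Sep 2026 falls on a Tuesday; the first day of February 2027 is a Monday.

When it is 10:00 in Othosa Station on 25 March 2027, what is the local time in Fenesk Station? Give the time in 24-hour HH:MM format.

11:15

1 April 2027 is a Thursday, so the first Sunday is April 4 and the second is April 11.
1 November 2027 is a Monday, so the first Sunday is November 7 and the second is November 14.
25 March 2027 does not fall between 11 April and 14 November, so daylight saving is not in effect and Othosa Station is at UTC+01:00.
10:00 Othosa Station − 1h = 09:00 UTC.
1 September 2026 is a Tuesday, so Saturdays fall on 5, 12, 19, 26; the last is September 26.
1 February 2027 is a Monday, so the first Friday is February 5 and the third is February 19.
At the standard offset (UTC+02:15), 09:00 UTC + 2h15m = 11:15 Fenesk Station standard time.
The standard-time date in Fenesk Station, 25 March 2027, does not fall between 26 September 2026 and 19 February 2027, so daylight saving is not in effect and Fenesk Station is at UTC+02:15.
09:00 UTC + 2h15m = 11:15 Fenesk Station.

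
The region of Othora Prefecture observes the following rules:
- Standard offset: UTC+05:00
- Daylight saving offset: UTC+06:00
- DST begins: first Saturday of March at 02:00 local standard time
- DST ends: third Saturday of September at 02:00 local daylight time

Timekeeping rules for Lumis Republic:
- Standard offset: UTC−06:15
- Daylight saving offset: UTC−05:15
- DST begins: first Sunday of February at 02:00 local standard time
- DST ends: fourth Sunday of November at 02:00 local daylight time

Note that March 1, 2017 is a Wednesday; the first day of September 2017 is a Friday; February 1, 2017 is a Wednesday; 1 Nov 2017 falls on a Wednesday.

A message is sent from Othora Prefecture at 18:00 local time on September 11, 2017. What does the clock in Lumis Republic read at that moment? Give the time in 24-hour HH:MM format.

06:45

1 March 2017 is a Wednesday, so the first Saturday is March 4.
1 September 2017 is a Friday, so the first Saturday is September 2 and the third is September 16.
Daylight saving runs 4 March – 16 September; September 11, 2017 is inside that window, so Othora Prefecture is at UTC+06:00.
18:00 Othora Prefecture − 6h = 12:00 UTC.
1 February 2017 is a Wednesday, so the first Sunday is February 5.
1 November 2017 is a Wednesday, so the first Sunday is November 5 and the fourth is November 26.
At the standard offset (UTC−06:15), 12:00 UTC − 6h15m = 05:45 Lumis Republic standard time.
Daylight saving runs 5 February – 26 November; the standard-time date in Lumis Republic, September 11, 2017, is inside that window, so Lumis Republic is at UTC−05:15.
12:00 UTC − 5h15m = 06:45 Lumis Republic.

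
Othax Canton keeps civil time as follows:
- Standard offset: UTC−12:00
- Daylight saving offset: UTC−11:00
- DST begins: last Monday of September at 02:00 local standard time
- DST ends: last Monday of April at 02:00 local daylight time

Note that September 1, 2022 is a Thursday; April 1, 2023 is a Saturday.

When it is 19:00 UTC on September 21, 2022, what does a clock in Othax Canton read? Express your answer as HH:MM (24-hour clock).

07:00

1 September 2022 is a Thursday, so Mondays fall on 5, 12, 19, 26; the last is September 26.
1 April 2023 is a Saturday, so Mondays fall on 3, 10, 17, 24; the last is April 24.
At the standard offset (UTC−12:00), 19:00 UTC − 12h = 07:00 Othax Canton standard time.
Daylight saving runs 26 September 2022 – 24 April 2023; the standard-time date in Othax Canton, September 21, 2022, is outside that window, so Othax Canton is on standard time at UTC−12:00.
19:00 UTC − 12h = 07:00 local.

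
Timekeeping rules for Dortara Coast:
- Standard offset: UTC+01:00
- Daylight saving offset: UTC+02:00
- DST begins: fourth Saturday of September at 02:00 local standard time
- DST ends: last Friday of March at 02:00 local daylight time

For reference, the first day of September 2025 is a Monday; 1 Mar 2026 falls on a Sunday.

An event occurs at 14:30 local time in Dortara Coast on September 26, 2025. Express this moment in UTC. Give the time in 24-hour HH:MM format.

1 September 2025 is a Monday, so the first Saturday is September 6 and the fourth is September 27.
1 March 2026 is a Sunday, so Fridays fall on 6, 13, 20, 27; the last is March 27.
September 26, 2025 does not fall between 27 September 2025 and 27 March 2026, so daylight saving is not in effect and Dortara Coast is at UTC+01:00.
14:30 local − 1h = 13:30 UTC.

13:30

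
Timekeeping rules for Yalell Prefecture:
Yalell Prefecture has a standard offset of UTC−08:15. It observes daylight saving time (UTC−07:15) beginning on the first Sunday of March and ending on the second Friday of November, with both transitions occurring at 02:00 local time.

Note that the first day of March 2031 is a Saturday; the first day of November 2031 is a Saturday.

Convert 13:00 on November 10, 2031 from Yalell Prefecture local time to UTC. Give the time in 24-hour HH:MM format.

1 March 2031 is a Saturday, so the first Sunday is March 2.
1 November 2031 is a Saturday, so the first Friday is November 7 and the second is November 14.
November 10, 2031 lies within the daylight-saving period (2 March – 14 November), so Yalell Prefecture is on daylight time, UTC−07:15.
13:00 local + 7h15m = 20:15 UTC.

20:15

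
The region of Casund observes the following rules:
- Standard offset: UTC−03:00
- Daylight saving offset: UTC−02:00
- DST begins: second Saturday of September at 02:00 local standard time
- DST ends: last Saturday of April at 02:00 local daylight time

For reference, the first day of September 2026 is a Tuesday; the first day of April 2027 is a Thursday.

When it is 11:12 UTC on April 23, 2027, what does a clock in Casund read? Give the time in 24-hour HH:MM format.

1 September 2026 is a Tuesday, so the first Saturday is September 5 and the second is September 12.
1 April 2027 is a Thursday, so Saturdays fall on 3, 10, 17, 24; the last is April 24.
At the standard offset (UTC−03:00), 11:12 UTC − 3h = 08:12 Casund standard time.
The standard-time date in Casund, April 23, 2027, lies within the daylight-saving period (12 September 2026 – 24 April 2027), so Casund is on daylight time, UTC−02:00.
11:12 UTC − 2h = 09:12 local.

09:12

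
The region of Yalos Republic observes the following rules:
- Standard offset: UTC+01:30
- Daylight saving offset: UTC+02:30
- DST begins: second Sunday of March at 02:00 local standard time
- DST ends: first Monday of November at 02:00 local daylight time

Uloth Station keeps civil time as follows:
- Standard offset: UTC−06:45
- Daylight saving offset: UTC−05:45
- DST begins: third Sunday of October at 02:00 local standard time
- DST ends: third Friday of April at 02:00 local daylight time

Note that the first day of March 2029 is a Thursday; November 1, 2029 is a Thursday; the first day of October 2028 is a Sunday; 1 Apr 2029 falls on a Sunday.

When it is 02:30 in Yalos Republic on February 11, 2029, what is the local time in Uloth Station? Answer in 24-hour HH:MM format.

19:15

1 March 2029 is a Thursday, so the first Sunday is March 4 and the second is March 11.
1 November 2029 is a Thursday, so the first Monday is November 5.
February 11, 2029 does not fall between 11 March and 5 November, so daylight saving is not in effect and Yalos Republic is at UTC+01:30.
02:30 Yalos Republic − 1h30m = 01:00 UTC.
1 October 2028 is a Sunday, so the first Sunday is October 1 and the third is October 15.
1 April 2029 is a Sunday, so the first Friday is April 6 and the third is April 20.
At the standard offset (UTC−06:45), 01:00 UTC − 6h45m = 18:15 Uloth Station standard time (rolling into the previous day, 10 February 2029).
The standard-time date in Uloth Station, February 10, 2029, falls between 15 October 2028 and 20 April 2029, so daylight saving is in effect and Uloth Station is at UTC−05:45.
01:00 UTC − 5h45m = 19:15 Uloth Station (rolling into the previous day, 10 February 2029).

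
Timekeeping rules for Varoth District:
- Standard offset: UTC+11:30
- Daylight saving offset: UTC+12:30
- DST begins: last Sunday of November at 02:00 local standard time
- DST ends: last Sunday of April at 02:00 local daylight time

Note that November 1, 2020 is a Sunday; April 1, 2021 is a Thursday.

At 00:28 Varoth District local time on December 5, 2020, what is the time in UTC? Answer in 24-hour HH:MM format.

11:58

1 November 2020 is a Sunday, so Sundays fall on 1, 8, 15, 22, 29; the last is November 29.
1 April 2021 is a Thursday, so Sundays fall on 4, 11, 18, 25; the last is April 25.
December 5, 2020 falls between 29 November 2020 and 25 April 2021, so daylight saving is in effect and Varoth District is at UTC+12:30.
00:28 local − 12h30m = 11:58 UTC (rolling into the previous day, 4 December 2020).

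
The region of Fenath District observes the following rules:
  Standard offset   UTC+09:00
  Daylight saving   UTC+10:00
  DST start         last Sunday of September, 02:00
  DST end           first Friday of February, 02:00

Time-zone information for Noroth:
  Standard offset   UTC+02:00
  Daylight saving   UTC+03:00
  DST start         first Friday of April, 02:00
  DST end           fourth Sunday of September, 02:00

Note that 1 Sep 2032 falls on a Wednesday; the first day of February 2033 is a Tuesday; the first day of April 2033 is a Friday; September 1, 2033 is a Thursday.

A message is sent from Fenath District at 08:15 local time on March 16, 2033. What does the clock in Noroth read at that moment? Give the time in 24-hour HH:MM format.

1 September 2032 is a Wednesday, so Sundays fall on 5, 12, 19, 26; the last is September 26.
1 February 2033 is a Tuesday, so the first Friday is February 4.
March 16, 2033 is outside the daylight-saving period (26 September 2032 – 4 February 2033), so Fenath District is on standard time, UTC+09:00.
08:15 Fenath District − 9h = 23:15 UTC (rolling into the previous day, 15 March 2033).
1 April 2033 is a Friday, so the first Friday is April 1.
1 September 2033 is a Thursday, so the first Sunday is September 4 and the fourth is September 25.
At the standard offset (UTC+02:00), 23:15 UTC + 2h = 01:15 Noroth standard time (rolling into the next day, 16 March 2033).
Daylight saving runs 1 April – 25 September; the standard-time date in Noroth, March 16, 2033, is outside that window, so Noroth is on standard time at UTC+02:00.
23:15 UTC + 2h = 01:15 Noroth (rolling into the next day, 16 March 2033).

01:15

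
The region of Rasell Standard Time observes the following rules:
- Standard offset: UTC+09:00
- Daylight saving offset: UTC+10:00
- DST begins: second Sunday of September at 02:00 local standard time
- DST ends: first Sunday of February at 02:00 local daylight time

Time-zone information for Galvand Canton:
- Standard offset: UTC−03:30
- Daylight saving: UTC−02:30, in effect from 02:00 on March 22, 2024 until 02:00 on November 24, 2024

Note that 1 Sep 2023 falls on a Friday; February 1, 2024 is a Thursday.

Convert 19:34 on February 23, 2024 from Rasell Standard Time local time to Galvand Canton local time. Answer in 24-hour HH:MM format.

07:04

1 September 2023 is a Friday, so the first Sunday is September 3 and the second is September 10.
1 February 2024 is a Thursday, so the first Sunday is February 4.
February 23, 2024 is outside the daylight-saving period (10 September 2023 – 4 February 2024), so Rasell Standard Time is on standard time, UTC+09:00.
19:34 Rasell Standard Time − 9h = 10:34 UTC.
At the standard offset (UTC−03:30), 10:34 UTC − 3h30m = 07:04 Galvand Canton standard time.
Daylight saving runs 22 March – 24 November; the standard-time date in Galvand Canton, February 23, 2024, is outside that window, so Galvand Canton is on standard time at UTC−03:30.
10:34 UTC − 3h30m = 07:04 Galvand Canton.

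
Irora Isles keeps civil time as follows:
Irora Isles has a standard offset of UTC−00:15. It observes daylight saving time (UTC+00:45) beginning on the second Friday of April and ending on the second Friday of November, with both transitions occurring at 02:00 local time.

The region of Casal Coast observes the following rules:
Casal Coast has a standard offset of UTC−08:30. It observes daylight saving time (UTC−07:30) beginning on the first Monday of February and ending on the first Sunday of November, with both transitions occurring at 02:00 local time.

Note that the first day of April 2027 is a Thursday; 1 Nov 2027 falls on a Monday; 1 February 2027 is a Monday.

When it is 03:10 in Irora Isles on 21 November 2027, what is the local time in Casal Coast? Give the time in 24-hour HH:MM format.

1 April 2027 is a Thursday, so the first Friday is April 2 and the second is April 9.
1 November 2027 is a Monday, so the first Friday is November 5 and the second is November 12.
21 November 2027 is outside the daylight-saving period (9 April – 12 November), so Irora Isles is on standard time, UTC−00:15.
03:10 Irora Isles + 0h15m = 03:25 UTC.
1 February 2027 is a Monday, so the first Monday is February 1.
1 November 2027 is a Monday, so the first Sunday is November 7.
At the standard offset (UTC−08:30), 03:25 UTC − 8h30m = 18:55 Casal Coast standard time (rolling into the previous day, 20 November 2027).
Daylight saving runs 1 February – 7 November; the standard-time date in Casal Coast, 20 November 2027, is outside that window, so Casal Coast is on standard time at UTC−08:30.
03:25 UTC − 8h30m = 18:55 Casal Coast (rolling into the previous day, 20 November 2027).

18:55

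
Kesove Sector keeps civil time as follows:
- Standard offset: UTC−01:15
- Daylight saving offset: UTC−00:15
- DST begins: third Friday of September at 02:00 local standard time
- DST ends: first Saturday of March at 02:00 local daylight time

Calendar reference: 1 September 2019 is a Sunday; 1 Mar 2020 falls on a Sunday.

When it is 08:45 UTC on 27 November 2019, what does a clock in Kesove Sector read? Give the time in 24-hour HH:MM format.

1 September 2019 is a Sunday, so the first Friday is September 6 and the third is September 20.
1 March 2020 is a Sunday, so the first Saturday is March 7.
At the standard offset (UTC−01:15), 08:45 UTC − 1h15m = 07:30 Kesove Sector standard time.
Daylight saving runs 20 September 2019 – 7 March 2020; the standard-time date in Kesove Sector, 27 November 2019, is inside that window, so Kesove Sector is at UTC−00:15.
08:45 UTC − 0h15m = 08:30 local.

08:30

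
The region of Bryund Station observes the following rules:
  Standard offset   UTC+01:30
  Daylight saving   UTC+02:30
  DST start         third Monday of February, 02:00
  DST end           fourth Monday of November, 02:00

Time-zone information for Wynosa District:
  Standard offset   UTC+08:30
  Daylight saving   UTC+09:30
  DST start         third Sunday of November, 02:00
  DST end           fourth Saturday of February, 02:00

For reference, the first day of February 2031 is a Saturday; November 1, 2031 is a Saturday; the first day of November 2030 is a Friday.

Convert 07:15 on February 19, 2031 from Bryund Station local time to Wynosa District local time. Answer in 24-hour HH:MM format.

14:15

1 February 2031 is a Saturday, so the first Monday is February 3 and the third is February 17.
1 November 2031 is a Saturday, so the first Monday is November 3 and the fourth is November 24.
February 19, 2031 falls between 17 February and 24 November, so daylight saving is in effect and Bryund Station is at UTC+02:30.
07:15 Bryund Station − 2h30m = 04:45 UTC.
1 November 2030 is a Friday, so the first Sunday is November 3 and the third is November 17.
1 February 2031 is a Saturday, so the first Saturday is February 1 and the fourth is February 22.
At the standard offset (UTC+08:30), 04:45 UTC + 8h30m = 13:15 Wynosa District standard time.
The standard-time date in Wynosa District, February 19, 2031, falls between 17 November 2030 and 22 February 2031, so daylight saving is in effect and Wynosa District is at UTC+09:30.
04:45 UTC + 9h30m = 14:15 Wynosa District.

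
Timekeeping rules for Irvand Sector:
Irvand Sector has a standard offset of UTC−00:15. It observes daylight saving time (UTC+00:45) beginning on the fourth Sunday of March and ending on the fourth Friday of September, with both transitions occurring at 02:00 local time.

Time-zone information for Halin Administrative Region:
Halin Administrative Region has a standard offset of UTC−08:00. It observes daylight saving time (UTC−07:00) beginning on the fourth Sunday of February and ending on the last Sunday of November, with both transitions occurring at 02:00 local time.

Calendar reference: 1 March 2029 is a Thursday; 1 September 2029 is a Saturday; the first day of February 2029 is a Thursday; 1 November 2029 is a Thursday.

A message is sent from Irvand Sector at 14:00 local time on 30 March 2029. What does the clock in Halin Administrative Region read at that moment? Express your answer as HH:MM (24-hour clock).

06:15

1 March 2029 is a Thursday, so the first Sunday is March 4 and the fourth is March 25.
1 September 2029 is a Saturday, so the first Friday is September 7 and the fourth is September 28.
30 March 2029 lies within the daylight-saving period (25 March – 28 September), so Irvand Sector is on daylight time, UTC+00:45.
14:00 Irvand Sector − 0h45m = 13:15 UTC.
1 February 2029 is a Thursday, so the first Sunday is February 4 and the fourth is February 25.
1 November 2029 is a Thursday, so Sundays fall on 4, 11, 18, 25; the last is November 25.
At the standard offset (UTC−08:00), 13:15 UTC − 8h = 05:15 Halin Administrative Region standard time.
The standard-time date in Halin Administrative Region, 30 March 2029, falls between 25 February and 25 November, so daylight saving is in effect and Halin Administrative Region is at UTC−07:00.
13:15 UTC − 7h = 06:15 Halin Administrative Region.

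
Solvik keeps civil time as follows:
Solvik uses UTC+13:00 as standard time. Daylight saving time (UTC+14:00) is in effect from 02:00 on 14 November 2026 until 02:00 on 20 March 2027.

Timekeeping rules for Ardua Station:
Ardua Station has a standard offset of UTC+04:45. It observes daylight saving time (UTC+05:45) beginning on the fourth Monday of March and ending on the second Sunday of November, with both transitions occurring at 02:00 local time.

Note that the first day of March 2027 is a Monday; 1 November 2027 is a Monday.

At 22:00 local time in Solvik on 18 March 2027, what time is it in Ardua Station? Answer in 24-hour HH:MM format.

18 March 2027 falls between 14 November 2026 and 20 March 2027, so daylight saving is in effect and Solvik is at UTC+14:00.
22:00 Solvik − 14h = 08:00 UTC.
1 March 2027 is a Monday, so the first Monday is March 1 and the fourth is March 22.
1 November 2027 is a Monday, so the first Sunday is November 7 and the second is November 14.
At the standard offset (UTC+04:45), 08:00 UTC + 4h45m = 12:45 Ardua Station standard time.
Daylight saving runs 22 March – 14 November; the standard-time date in Ardua Station, 18 March 2027, is outside that window, so Ardua Station is on standard time at UTC+04:45.
08:00 UTC + 4h45m = 12:45 Ardua Station.

12:45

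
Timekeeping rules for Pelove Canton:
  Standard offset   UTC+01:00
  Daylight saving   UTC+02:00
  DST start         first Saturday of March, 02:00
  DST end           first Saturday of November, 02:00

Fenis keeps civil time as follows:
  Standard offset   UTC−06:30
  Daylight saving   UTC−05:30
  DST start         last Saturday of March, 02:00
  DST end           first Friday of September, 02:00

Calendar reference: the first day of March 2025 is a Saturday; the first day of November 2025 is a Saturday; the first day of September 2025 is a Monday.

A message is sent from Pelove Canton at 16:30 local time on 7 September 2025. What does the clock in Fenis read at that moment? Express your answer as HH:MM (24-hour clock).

08:00

1 March 2025 is a Saturday, so the first Saturday is March 1.
1 November 2025 is a Saturday, so the first Saturday is November 1.
7 September 2025 falls between 1 March and 1 November, so daylight saving is in effect and Pelove Canton is at UTC+02:00.
16:30 Pelove Canton − 2h = 14:30 UTC.
1 March 2025 is a Saturday, so Saturdays fall on 1, 8, 15, 22, 29; the last is March 29.
1 September 2025 is a Monday, so the first Friday is September 5.
At the standard offset (UTC−06:30), 14:30 UTC − 6h30m = 08:00 Fenis standard time.
Daylight saving runs 29 March – 5 September; the standard-time date in Fenis, 7 September 2025, is outside that window, so Fenis is on standard time at UTC−06:30.
14:30 UTC − 6h30m = 08:00 Fenis.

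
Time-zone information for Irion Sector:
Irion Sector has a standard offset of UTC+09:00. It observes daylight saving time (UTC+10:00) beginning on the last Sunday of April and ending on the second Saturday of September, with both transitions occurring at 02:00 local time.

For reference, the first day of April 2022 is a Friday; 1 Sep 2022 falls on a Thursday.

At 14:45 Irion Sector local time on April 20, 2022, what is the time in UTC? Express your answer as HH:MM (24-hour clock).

1 April 2022 is a Friday, so Sundays fall on 3, 10, 17, 24; the last is April 24.
1 September 2022 is a Thursday, so the first Saturday is September 3 and the second is September 10.
Daylight saving runs 24 April – 10 September; April 20, 2022 is outside that window, so Irion Sector is on standard time at UTC+09:00.
14:45 local − 9h = 05:45 UTC.

05:45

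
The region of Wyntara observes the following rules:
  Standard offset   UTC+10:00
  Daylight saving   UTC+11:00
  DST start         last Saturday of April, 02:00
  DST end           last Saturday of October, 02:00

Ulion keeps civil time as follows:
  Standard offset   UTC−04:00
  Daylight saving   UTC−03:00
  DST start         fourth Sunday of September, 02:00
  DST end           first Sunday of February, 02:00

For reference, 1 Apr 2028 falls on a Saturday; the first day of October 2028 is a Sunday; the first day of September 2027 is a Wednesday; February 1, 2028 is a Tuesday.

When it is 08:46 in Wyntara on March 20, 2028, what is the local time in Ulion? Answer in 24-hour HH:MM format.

18:46

1 April 2028 is a Saturday, so Saturdays fall on 1, 8, 15, 22, 29; the last is April 29.
1 October 2028 is a Sunday, so Saturdays fall on 7, 14, 21, 28; the last is October 28.
March 20, 2028 is outside the daylight-saving period (29 April – 28 October), so Wyntara is on standard time, UTC+10:00.
08:46 Wyntara − 10h = 22:46 UTC (rolling into the previous day, 19 March 2028).
1 September 2027 is a Wednesday, so the first Sunday is September 5 and the fourth is September 26.
1 February 2028 is a Tuesday, so the first Sunday is February 6.
At the standard offset (UTC−04:00), 22:46 UTC − 4h = 18:46 Ulion standard time.
The standard-time date in Ulion, March 19, 2028, is outside the daylight-saving period (26 September 2027 – 6 February 2028), so Ulion is on standard time, UTC−04:00.
22:46 UTC − 4h = 18:46 Ulion.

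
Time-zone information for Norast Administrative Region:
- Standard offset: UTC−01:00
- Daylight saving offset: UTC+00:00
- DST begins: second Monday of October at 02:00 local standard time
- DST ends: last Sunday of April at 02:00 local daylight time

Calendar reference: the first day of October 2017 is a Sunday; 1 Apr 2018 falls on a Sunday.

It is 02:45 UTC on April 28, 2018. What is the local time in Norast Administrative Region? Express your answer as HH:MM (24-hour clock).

02:45

1 October 2017 is a Sunday, so the first Monday is October 2 and the second is October 9.
1 April 2018 is a Sunday, so Sundays fall on 1, 8, 15, 22, 29; the last is April 29.
At the standard offset (UTC−01:00), 02:45 UTC − 1h = 01:45 Norast Administrative Region standard time.
The standard-time date in Norast Administrative Region, April 28, 2018, falls between 9 October 2017 and 29 April 2018, so daylight saving is in effect and Norast Administrative Region is at UTC+00:00.
02:45 UTC + 0h = 02:45 local.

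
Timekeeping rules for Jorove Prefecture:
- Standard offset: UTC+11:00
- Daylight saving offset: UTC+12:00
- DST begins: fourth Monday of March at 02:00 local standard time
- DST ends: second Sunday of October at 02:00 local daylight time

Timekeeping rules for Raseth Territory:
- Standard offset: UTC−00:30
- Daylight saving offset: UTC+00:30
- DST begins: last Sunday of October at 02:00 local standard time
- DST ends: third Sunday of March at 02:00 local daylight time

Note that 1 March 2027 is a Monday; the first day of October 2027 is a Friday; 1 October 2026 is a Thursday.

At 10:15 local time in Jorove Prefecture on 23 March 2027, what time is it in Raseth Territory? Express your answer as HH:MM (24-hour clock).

21:45

1 March 2027 is a Monday, so the first Monday is March 1 and the fourth is March 22.
1 October 2027 is a Friday, so the first Sunday is October 3 and the second is October 10.
Daylight saving runs 22 March – 10 October; 23 March 2027 is inside that window, so Jorove Prefecture is at UTC+12:00.
10:15 Jorove Prefecture − 12h = 22:15 UTC (rolling into the previous day, 22 March 2027).
1 October 2026 is a Thursday, so Sundays fall on 4, 11, 18, 25; the last is October 25.
1 March 2027 is a Monday, so the first Sunday is March 7 and the third is March 21.
At the standard offset (UTC−00:30), 22:15 UTC − 0h30m = 21:45 Raseth Territory standard time.
The standard-time date in Raseth Territory, 22 March 2027, is outside the daylight-saving period (25 October 2026 – 21 March 2027), so Raseth Territory is on standard time, UTC−00:30.
22:15 UTC − 0h30m = 21:45 Raseth Territory.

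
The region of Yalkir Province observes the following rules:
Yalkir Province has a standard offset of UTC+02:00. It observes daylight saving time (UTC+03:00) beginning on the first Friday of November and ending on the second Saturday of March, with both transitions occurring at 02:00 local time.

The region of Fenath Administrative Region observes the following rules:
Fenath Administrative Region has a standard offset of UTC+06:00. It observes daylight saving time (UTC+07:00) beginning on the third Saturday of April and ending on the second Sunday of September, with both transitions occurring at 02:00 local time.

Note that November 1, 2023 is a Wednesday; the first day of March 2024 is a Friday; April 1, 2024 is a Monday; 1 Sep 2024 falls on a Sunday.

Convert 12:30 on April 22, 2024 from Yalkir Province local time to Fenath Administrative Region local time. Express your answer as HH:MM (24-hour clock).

17:30

1 November 2023 is a Wednesday, so the first Friday is November 3.
1 March 2024 is a Friday, so the first Saturday is March 2 and the second is March 9.
April 22, 2024 does not fall between 3 November 2023 and 9 March 2024, so daylight saving is not in effect and Yalkir Province is at UTC+02:00.
12:30 Yalkir Province − 2h = 10:30 UTC.
1 April 2024 is a Monday, so the first Saturday is April 6 and the third is April 20.
1 September 2024 is a Sunday, so the first Sunday is September 1 and the second is September 8.
At the standard offset (UTC+06:00), 10:30 UTC + 6h = 16:30 Fenath Administrative Region standard time.
The standard-time date in Fenath Administrative Region, April 22, 2024, lies within the daylight-saving period (20 April – 8 September), so Fenath Administrative Region is on daylight time, UTC+07:00.
10:30 UTC + 7h = 17:30 Fenath Administrative Region.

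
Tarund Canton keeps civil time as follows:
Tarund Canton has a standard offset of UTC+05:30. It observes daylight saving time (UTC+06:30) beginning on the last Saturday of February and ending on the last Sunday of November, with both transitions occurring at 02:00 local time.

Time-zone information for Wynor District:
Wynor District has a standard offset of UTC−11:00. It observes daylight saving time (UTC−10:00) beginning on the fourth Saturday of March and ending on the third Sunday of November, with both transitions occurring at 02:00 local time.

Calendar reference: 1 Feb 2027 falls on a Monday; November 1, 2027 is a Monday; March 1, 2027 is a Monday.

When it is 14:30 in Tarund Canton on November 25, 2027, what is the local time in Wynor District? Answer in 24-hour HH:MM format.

21:00

1 February 2027 is a Monday, so Saturdays fall on 6, 13, 20, 27; the last is February 27.
1 November 2027 is a Monday, so Sundays fall on 7, 14, 21, 28; the last is November 28.
November 25, 2027 lies within the daylight-saving period (27 February – 28 November), so Tarund Canton is on daylight time, UTC+06:30.
14:30 Tarund Canton − 6h30m = 08:00 UTC.
1 March 2027 is a Monday, so the first Saturday is March 6 and the fourth is March 27.
1 November 2027 is a Monday, so the first Sunday is November 7 and the third is November 21.
At the standard offset (UTC−11:00), 08:00 UTC − 11h = 21:00 Wynor District standard time (rolling into the previous day, 24 November 2027).
The standard-time date in Wynor District, November 24, 2027, does not fall between 27 March and 21 November, so daylight saving is not in effect and Wynor District is at UTC−11:00.
08:00 UTC − 11h = 21:00 Wynor District (rolling into the previous day, 24 November 2027).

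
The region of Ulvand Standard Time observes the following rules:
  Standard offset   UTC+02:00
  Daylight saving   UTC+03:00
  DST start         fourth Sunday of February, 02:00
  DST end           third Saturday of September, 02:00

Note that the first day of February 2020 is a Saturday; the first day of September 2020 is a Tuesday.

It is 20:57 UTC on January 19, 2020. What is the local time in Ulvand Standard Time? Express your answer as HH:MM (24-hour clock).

1 February 2020 is a Saturday, so the first Sunday is February 2 and the fourth is February 23.
1 September 2020 is a Tuesday, so the first Saturday is September 5 and the third is September 19.
At the standard offset (UTC+02:00), 20:57 UTC + 2h = 22:57 Ulvand Standard Time standard time.
The standard-time date in Ulvand Standard Time, January 19, 2020, is outside the daylight-saving period (23 February – 19 September), so Ulvand Standard Time is on standard time, UTC+02:00.
20:57 UTC + 2h = 22:57 local.

22:57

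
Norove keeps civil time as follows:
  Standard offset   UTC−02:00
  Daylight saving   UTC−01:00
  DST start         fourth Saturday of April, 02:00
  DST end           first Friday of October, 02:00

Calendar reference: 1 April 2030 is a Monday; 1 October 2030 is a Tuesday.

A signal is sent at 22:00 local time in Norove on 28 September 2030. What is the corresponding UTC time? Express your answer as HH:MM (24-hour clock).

1 April 2030 is a Monday, so the first Saturday is April 6 and the fourth is April 27.
1 October 2030 is a Tuesday, so the first Friday is October 4.
Daylight saving runs 27 April – 4 October; 28 September 2030 is inside that window, so Norove is at UTC−01:00.
22:00 local + 1h = 23:00 UTC.

23:00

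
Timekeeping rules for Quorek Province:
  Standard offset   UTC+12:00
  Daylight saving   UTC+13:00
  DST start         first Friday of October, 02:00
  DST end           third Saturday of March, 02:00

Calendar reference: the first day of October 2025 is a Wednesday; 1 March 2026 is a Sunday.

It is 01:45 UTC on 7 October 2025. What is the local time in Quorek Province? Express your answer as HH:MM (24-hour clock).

1 October 2025 is a Wednesday, so the first Friday is October 3.
1 March 2026 is a Sunday, so the first Saturday is March 7 and the third is March 21.
At the standard offset (UTC+12:00), 01:45 UTC + 12h = 13:45 Quorek Province standard time.
The standard-time date in Quorek Province, 7 October 2025, falls between 3 October 2025 and 21 March 2026, so daylight saving is in effect and Quorek Province is at UTC+13:00.
01:45 UTC + 13h = 14:45 local.

14:45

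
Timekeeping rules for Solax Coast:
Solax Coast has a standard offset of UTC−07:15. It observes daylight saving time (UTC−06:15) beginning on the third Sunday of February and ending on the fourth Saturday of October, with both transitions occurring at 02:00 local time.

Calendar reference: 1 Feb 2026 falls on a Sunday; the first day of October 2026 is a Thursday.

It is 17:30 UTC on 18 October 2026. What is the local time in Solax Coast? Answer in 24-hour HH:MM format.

11:15

1 February 2026 is a Sunday, so the first Sunday is February 1 and the third is February 15.
1 October 2026 is a Thursday, so the first Saturday is October 3 and the fourth is October 24.
At the standard offset (UTC−07:15), 17:30 UTC − 7h15m = 10:15 Solax Coast standard time.
The standard-time date in Solax Coast, 18 October 2026, lies within the daylight-saving period (15 February – 24 October), so Solax Coast is on daylight time, UTC−06:15.
17:30 UTC − 6h15m = 11:15 local.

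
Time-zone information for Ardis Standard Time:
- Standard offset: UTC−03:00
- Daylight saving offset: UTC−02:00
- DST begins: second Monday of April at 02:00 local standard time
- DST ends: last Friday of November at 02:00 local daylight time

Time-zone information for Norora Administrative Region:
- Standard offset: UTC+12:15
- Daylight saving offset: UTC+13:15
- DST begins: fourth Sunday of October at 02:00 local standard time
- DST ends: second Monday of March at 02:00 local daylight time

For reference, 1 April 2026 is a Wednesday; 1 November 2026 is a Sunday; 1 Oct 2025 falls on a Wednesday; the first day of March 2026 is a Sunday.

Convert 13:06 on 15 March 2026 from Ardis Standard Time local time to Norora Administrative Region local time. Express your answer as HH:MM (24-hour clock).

1 April 2026 is a Wednesday, so the first Monday is April 6 and the second is April 13.
1 November 2026 is a Sunday, so Fridays fall on 6, 13, 20, 27; the last is November 27.
15 March 2026 is outside the daylight-saving period (13 April – 27 November), so Ardis Standard Time is on standard time, UTC−03:00.
13:06 Ardis Standard Time + 3h = 16:06 UTC.
1 October 2025 is a Wednesday, so the first Sunday is October 5 and the fourth is October 26.
1 March 2026 is a Sunday, so the first Monday is March 2 and the second is March 9.
At the standard offset (UTC+12:15), 16:06 UTC + 12h15m = 04:21 Norora Administrative Region standard time (rolling into the next day, 16 March 2026).
Daylight saving runs 26 October 2025 – 9 March 2026; the standard-time date in Norora Administrative Region, 16 March 2026, is outside that window, so Norora Administrative Region is on standard time at UTC+12:15.
16:06 UTC + 12h15m = 04:21 Norora Administrative Region (rolling into the next day, 16 March 2026).

04:21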